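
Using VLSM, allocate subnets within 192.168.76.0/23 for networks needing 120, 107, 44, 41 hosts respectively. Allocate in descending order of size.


120 hosts -> /25 (126 usable): 192.168.76.0/25
107 hosts -> /25 (126 usable): 192.168.76.128/25
44 hosts -> /26 (62 usable): 192.168.77.0/26
41 hosts -> /26 (62 usable): 192.168.77.64/26
Allocation: 192.168.76.0/25 (120 hosts, 126 usable); 192.168.76.128/25 (107 hosts, 126 usable); 192.168.77.0/26 (44 hosts, 62 usable); 192.168.77.64/26 (41 hosts, 62 usable)


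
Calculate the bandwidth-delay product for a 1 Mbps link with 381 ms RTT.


BDP = bandwidth * RTT
= 1 Mbps * 381 ms
= 1 * 1e6 * 381 / 1000 bits
= 381000 bits
= 47625 bytes
= 46.5088 KB
BDP = 381000 bits (47625 bytes)


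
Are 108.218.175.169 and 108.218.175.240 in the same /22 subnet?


Mask: 255.255.252.0
108.218.175.169 AND mask = 108.218.172.0
108.218.175.240 AND mask = 108.218.172.0
Yes, same subnet (108.218.172.0)


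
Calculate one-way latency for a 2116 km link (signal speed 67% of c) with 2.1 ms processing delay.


Speed = 0.67 * 3e5 km/s = 201000 km/s
Propagation delay = 2116 / 201000 = 0.0105 s = 10.5274 ms
Processing delay = 2.1 ms
Total one-way latency = 12.6274 ms


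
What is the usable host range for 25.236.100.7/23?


Network: 25.236.100.0
Broadcast: 25.236.101.255
First usable = network + 1
Last usable = broadcast - 1
Range: 25.236.100.1 to 25.236.101.254


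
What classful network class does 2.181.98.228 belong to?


First octet: 2
Binary: 00000010
0xxxxxxx -> Class A (1-126)
Class A, default mask 255.0.0.0 (/8)


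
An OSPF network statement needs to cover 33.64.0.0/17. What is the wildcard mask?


Subnet mask: 255.255.128.0
Wildcard = 255.255.255.255 - subnet mask
255 - 255 = 0
255 - 255 = 0
255 - 128 = 127
255 - 0 = 255
Wildcard: 0.0.127.255


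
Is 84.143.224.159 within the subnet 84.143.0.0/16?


Subnet network: 84.143.0.0
Test IP AND mask: 84.143.0.0
Yes, 84.143.224.159 is in 84.143.0.0/16


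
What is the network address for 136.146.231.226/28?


IP:   10001000.10010010.11100111.11100010
Mask: 11111111.11111111.11111111.11110000
AND operation:
Net:  10001000.10010010.11100111.11100000
Network: 136.146.231.224/28


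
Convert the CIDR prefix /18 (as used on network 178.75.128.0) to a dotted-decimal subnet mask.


/18 means 18 network bits, 14 host bits
Binary: 11111111111111111100000000000000
Mask: 255.255.192.0


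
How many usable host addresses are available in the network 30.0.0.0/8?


Host bits = 32 - 8 = 24
Total addresses = 2^24 = 16777216
Usable = total - 2 (network and broadcast)
Usable hosts: 16777214


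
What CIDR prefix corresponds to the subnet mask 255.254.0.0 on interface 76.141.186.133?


Binary: 11111111.11111110.00000000.00000000
Count leading 1s
Prefix: /15


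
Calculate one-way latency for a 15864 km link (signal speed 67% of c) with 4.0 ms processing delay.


Speed = 0.67 * 3e5 km/s = 201000 km/s
Propagation delay = 15864 / 201000 = 0.0789 s = 78.9254 ms
Processing delay = 4.0 ms
Total one-way latency = 82.9254 ms


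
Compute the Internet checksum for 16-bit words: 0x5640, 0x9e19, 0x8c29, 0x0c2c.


Sum all words (with carry folding):
+ 0x5640 = 0x5640
+ 0x9e19 = 0xf459
+ 0x8c29 = 0x8083
+ 0x0c2c = 0x8caf
One's complement: ~0x8caf
Checksum = 0x7350


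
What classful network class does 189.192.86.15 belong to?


First octet: 189
Binary: 10111101
10xxxxxx -> Class B (128-191)
Class B, default mask 255.255.0.0 (/16)


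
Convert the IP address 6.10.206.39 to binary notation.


6 = 00000110
10 = 00001010
206 = 11001110
39 = 00100111
Binary: 00000110.00001010.11001110.00100111


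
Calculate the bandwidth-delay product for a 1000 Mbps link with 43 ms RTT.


BDP = bandwidth * RTT
= 1000 Mbps * 43 ms
= 1000 * 1e6 * 43 / 1000 bits
= 43000000 bits
= 5375000 bytes
= 5249.0234 KB
BDP = 43000000 bits (5375000 bytes)


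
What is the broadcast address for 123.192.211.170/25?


Network: 123.192.211.128/25
Host bits = 7
Set all host bits to 1:
Broadcast: 123.192.211.255


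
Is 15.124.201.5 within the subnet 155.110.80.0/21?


Subnet network: 155.110.80.0
Test IP AND mask: 15.124.200.0
No, 15.124.201.5 is not in 155.110.80.0/21


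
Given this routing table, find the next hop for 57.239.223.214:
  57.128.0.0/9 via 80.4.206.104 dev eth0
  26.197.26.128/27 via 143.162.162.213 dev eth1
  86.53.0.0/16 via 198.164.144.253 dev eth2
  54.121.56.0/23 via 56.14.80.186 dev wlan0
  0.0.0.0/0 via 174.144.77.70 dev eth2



Longest prefix match for 57.239.223.214:
  /9 57.128.0.0: MATCH
  /27 26.197.26.128: no
  /16 86.53.0.0: no
  /23 54.121.56.0: no
  /0 0.0.0.0: MATCH
Selected: next-hop 80.4.206.104 via eth0 (matched /9)


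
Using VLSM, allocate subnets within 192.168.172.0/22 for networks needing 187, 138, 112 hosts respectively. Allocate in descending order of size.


187 hosts -> /24 (254 usable): 192.168.172.0/24
138 hosts -> /24 (254 usable): 192.168.173.0/24
112 hosts -> /25 (126 usable): 192.168.174.0/25
Allocation: 192.168.172.0/24 (187 hosts, 254 usable); 192.168.173.0/24 (138 hosts, 254 usable); 192.168.174.0/25 (112 hosts, 126 usable)


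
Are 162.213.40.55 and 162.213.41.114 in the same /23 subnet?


Mask: 255.255.254.0
162.213.40.55 AND mask = 162.213.40.0
162.213.41.114 AND mask = 162.213.40.0
Yes, same subnet (162.213.40.0)


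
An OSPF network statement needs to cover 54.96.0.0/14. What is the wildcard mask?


Subnet mask: 255.252.0.0
Wildcard = 255.255.255.255 - subnet mask
255 - 255 = 0
255 - 252 = 3
255 - 0 = 255
255 - 0 = 255
Wildcard: 0.3.255.255


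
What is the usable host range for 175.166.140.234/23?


Network: 175.166.140.0
Broadcast: 175.166.141.255
First usable = network + 1
Last usable = broadcast - 1
Range: 175.166.140.1 to 175.166.141.254


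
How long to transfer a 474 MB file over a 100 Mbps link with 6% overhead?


Effective throughput = 100 * (1 - 6/100) = 94 Mbps
File size in Mb = 474 * 8 = 3792 Mb
Time = 3792 / 94
Time = 40.3404 seconds


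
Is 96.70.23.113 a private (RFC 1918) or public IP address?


RFC 1918 private ranges:
  10.0.0.0/8 (10.0.0.0 - 10.255.255.255)
  172.16.0.0/12 (172.16.0.0 - 172.31.255.255)
  192.168.0.0/16 (192.168.0.0 - 192.168.255.255)
Public (not in any RFC 1918 range)


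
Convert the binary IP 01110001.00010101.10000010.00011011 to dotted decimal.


01110001 = 113
00010101 = 21
10000010 = 130
00011011 = 27
IP: 113.21.130.27


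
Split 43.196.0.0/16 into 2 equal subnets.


New prefix = 16 + 1 = 17
Each subnet has 32768 addresses
  43.196.0.0/17
  43.196.128.0/17
Subnets: 43.196.0.0/17, 43.196.128.0/17


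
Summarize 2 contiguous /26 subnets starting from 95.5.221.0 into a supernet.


Original prefix: /26
Number of subnets: 2 = 2^1
New prefix = 26 - 1 = 25
Supernet: 95.5.221.0/25


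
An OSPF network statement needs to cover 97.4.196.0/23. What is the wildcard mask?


Subnet mask: 255.255.254.0
Wildcard = 255.255.255.255 - subnet mask
255 - 255 = 0
255 - 255 = 0
255 - 254 = 1
255 - 0 = 255
Wildcard: 0.0.1.255


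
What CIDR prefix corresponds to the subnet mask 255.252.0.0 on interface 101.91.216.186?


Binary: 11111111.11111100.00000000.00000000
Count leading 1s
Prefix: /14


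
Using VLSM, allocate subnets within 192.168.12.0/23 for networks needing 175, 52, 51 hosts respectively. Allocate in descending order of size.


175 hosts -> /24 (254 usable): 192.168.12.0/24
52 hosts -> /26 (62 usable): 192.168.13.0/26
51 hosts -> /26 (62 usable): 192.168.13.64/26
Allocation: 192.168.12.0/24 (175 hosts, 254 usable); 192.168.13.0/26 (52 hosts, 62 usable); 192.168.13.64/26 (51 hosts, 62 usable)


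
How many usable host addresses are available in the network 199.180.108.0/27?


Host bits = 32 - 27 = 5
Total addresses = 2^5 = 32
Usable = total - 2 (network and broadcast)
Usable hosts: 30


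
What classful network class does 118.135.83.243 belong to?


First octet: 118
Binary: 01110110
0xxxxxxx -> Class A (1-126)
Class A, default mask 255.0.0.0 (/8)


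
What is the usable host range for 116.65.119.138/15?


Network: 116.64.0.0
Broadcast: 116.65.255.255
First usable = network + 1
Last usable = broadcast - 1
Range: 116.64.0.1 to 116.65.255.254


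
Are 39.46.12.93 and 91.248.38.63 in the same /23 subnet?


Mask: 255.255.254.0
39.46.12.93 AND mask = 39.46.12.0
91.248.38.63 AND mask = 91.248.38.0
No, different subnets (39.46.12.0 vs 91.248.38.0)


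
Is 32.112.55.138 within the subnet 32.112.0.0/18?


Subnet network: 32.112.0.0
Test IP AND mask: 32.112.0.0
Yes, 32.112.55.138 is in 32.112.0.0/18


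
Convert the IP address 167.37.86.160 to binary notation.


167 = 10100111
37 = 00100101
86 = 01010110
160 = 10100000
Binary: 10100111.00100101.01010110.10100000


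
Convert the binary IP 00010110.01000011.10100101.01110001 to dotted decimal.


00010110 = 22
01000011 = 67
10100101 = 165
01110001 = 113
IP: 22.67.165.113


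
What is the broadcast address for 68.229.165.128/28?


Network: 68.229.165.128/28
Host bits = 4
Set all host bits to 1:
Broadcast: 68.229.165.143


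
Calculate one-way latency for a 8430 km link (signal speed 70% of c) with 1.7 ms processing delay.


Speed = 0.7 * 3e5 km/s = 210000 km/s
Propagation delay = 8430 / 210000 = 0.0401 s = 40.1429 ms
Processing delay = 1.7 ms
Total one-way latency = 41.8429 ms


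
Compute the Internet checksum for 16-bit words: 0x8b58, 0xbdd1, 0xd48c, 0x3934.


Sum all words (with carry folding):
+ 0x8b58 = 0x8b58
+ 0xbdd1 = 0x492a
+ 0xd48c = 0x1db7
+ 0x3934 = 0x56eb
One's complement: ~0x56eb
Checksum = 0xa914


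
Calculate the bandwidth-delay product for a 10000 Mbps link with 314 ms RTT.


BDP = bandwidth * RTT
= 10000 Mbps * 314 ms
= 10000 * 1e6 * 314 / 1000 bits
= 3140000000 bits
= 392500000 bytes
= 383300.7812 KB
BDP = 3140000000 bits (392500000 bytes)


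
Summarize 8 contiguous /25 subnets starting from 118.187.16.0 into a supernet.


Original prefix: /25
Number of subnets: 8 = 2^3
New prefix = 25 - 3 = 22
Supernet: 118.187.16.0/22


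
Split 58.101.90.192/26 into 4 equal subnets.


New prefix = 26 + 2 = 28
Each subnet has 16 addresses
  58.101.90.192/28
  58.101.90.208/28
  58.101.90.224/28
  58.101.90.240/28
Subnets: 58.101.90.192/28, 58.101.90.208/28, 58.101.90.224/28, 58.101.90.240/28


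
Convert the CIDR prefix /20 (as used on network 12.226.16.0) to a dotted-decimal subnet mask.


/20 means 20 network bits, 12 host bits
Binary: 11111111111111111111000000000000
Mask: 255.255.240.0


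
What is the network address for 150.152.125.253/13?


IP:   10010110.10011000.01111101.11111101
Mask: 11111111.11111000.00000000.00000000
AND operation:
Net:  10010110.10011000.00000000.00000000
Network: 150.152.0.0/13


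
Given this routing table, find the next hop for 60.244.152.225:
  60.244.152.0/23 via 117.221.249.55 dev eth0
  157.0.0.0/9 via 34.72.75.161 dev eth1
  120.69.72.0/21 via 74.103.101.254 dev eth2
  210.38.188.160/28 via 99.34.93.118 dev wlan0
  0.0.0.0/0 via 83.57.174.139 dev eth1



Longest prefix match for 60.244.152.225:
  /23 60.244.152.0: MATCH
  /9 157.0.0.0: no
  /21 120.69.72.0: no
  /28 210.38.188.160: no
  /0 0.0.0.0: MATCH
Selected: next-hop 117.221.249.55 via eth0 (matched /23)


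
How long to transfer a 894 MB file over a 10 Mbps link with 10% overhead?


Effective throughput = 10 * (1 - 10/100) = 9 Mbps
File size in Mb = 894 * 8 = 7152 Mb
Time = 7152 / 9
Time = 794.6667 seconds


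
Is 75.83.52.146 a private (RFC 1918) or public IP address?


RFC 1918 private ranges:
  10.0.0.0/8 (10.0.0.0 - 10.255.255.255)
  172.16.0.0/12 (172.16.0.0 - 172.31.255.255)
  192.168.0.0/16 (192.168.0.0 - 192.168.255.255)
Public (not in any RFC 1918 range)


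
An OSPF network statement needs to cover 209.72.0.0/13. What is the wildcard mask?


Subnet mask: 255.248.0.0
Wildcard = 255.255.255.255 - subnet mask
255 - 255 = 0
255 - 248 = 7
255 - 0 = 255
255 - 0 = 255
Wildcard: 0.7.255.255


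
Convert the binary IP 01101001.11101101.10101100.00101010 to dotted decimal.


01101001 = 105
11101101 = 237
10101100 = 172
00101010 = 42
IP: 105.237.172.42


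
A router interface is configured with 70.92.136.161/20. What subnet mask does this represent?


/20 means 20 network bits, 12 host bits
Binary: 11111111111111111111000000000000
Mask: 255.255.240.0


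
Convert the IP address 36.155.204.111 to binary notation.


36 = 00100100
155 = 10011011
204 = 11001100
111 = 01101111
Binary: 00100100.10011011.11001100.01101111


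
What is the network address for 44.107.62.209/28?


IP:   00101100.01101011.00111110.11010001
Mask: 11111111.11111111.11111111.11110000
AND operation:
Net:  00101100.01101011.00111110.11010000
Network: 44.107.62.208/28


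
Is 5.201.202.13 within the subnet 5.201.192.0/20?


Subnet network: 5.201.192.0
Test IP AND mask: 5.201.192.0
Yes, 5.201.202.13 is in 5.201.192.0/20


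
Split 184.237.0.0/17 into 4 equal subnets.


New prefix = 17 + 2 = 19
Each subnet has 8192 addresses
  184.237.0.0/19
  184.237.32.0/19
  184.237.64.0/19
  184.237.96.0/19
Subnets: 184.237.0.0/19, 184.237.32.0/19, 184.237.64.0/19, 184.237.96.0/19


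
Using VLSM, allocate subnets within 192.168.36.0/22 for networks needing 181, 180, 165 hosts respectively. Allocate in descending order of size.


181 hosts -> /24 (254 usable): 192.168.36.0/24
180 hosts -> /24 (254 usable): 192.168.37.0/24
165 hosts -> /24 (254 usable): 192.168.38.0/24
Allocation: 192.168.36.0/24 (181 hosts, 254 usable); 192.168.37.0/24 (180 hosts, 254 usable); 192.168.38.0/24 (165 hosts, 254 usable)


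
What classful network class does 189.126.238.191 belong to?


First octet: 189
Binary: 10111101
10xxxxxx -> Class B (128-191)
Class B, default mask 255.255.0.0 (/16)


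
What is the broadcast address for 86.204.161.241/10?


Network: 86.192.0.0/10
Host bits = 22
Set all host bits to 1:
Broadcast: 86.255.255.255


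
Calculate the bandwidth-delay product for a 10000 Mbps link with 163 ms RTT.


BDP = bandwidth * RTT
= 10000 Mbps * 163 ms
= 10000 * 1e6 * 163 / 1000 bits
= 1630000000 bits
= 203750000 bytes
= 198974.6094 KB
BDP = 1630000000 bits (203750000 bytes)


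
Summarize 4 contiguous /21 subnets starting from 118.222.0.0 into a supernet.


Original prefix: /21
Number of subnets: 4 = 2^2
New prefix = 21 - 2 = 19
Supernet: 118.222.0.0/19


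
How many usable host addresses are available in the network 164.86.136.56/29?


Host bits = 32 - 29 = 3
Total addresses = 2^3 = 8
Usable = total - 2 (network and broadcast)
Usable hosts: 6


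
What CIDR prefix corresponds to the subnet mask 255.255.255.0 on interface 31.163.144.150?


Binary: 11111111.11111111.11111111.00000000
Count leading 1s
Prefix: /24


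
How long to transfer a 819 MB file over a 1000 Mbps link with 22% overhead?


Effective throughput = 1000 * (1 - 22/100) = 780 Mbps
File size in Mb = 819 * 8 = 6552 Mb
Time = 6552 / 780
Time = 8.4 seconds


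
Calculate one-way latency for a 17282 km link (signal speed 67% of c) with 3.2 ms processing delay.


Speed = 0.67 * 3e5 km/s = 201000 km/s
Propagation delay = 17282 / 201000 = 0.086 s = 85.9801 ms
Processing delay = 3.2 ms
Total one-way latency = 89.1801 ms


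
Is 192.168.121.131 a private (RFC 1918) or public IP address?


RFC 1918 private ranges:
  10.0.0.0/8 (10.0.0.0 - 10.255.255.255)
  172.16.0.0/12 (172.16.0.0 - 172.31.255.255)
  192.168.0.0/16 (192.168.0.0 - 192.168.255.255)
Private (in 192.168.0.0/16)


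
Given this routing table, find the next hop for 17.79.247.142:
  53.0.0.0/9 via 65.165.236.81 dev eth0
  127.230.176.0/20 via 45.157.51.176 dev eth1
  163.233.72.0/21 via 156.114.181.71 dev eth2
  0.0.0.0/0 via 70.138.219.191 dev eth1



Longest prefix match for 17.79.247.142:
  /9 53.0.0.0: no
  /20 127.230.176.0: no
  /21 163.233.72.0: no
  /0 0.0.0.0: MATCH
Selected: next-hop 70.138.219.191 via eth1 (matched /0)


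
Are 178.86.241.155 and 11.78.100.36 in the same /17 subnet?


Mask: 255.255.128.0
178.86.241.155 AND mask = 178.86.128.0
11.78.100.36 AND mask = 11.78.0.0
No, different subnets (178.86.128.0 vs 11.78.0.0)


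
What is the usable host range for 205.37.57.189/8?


Network: 205.0.0.0
Broadcast: 205.255.255.255
First usable = network + 1
Last usable = broadcast - 1
Range: 205.0.0.1 to 205.255.255.254


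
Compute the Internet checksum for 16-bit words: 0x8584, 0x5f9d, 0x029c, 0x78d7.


Sum all words (with carry folding):
+ 0x8584 = 0x8584
+ 0x5f9d = 0xe521
+ 0x029c = 0xe7bd
+ 0x78d7 = 0x6095
One's complement: ~0x6095
Checksum = 0x9f6a


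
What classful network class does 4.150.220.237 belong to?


First octet: 4
Binary: 00000100
0xxxxxxx -> Class A (1-126)
Class A, default mask 255.0.0.0 (/8)


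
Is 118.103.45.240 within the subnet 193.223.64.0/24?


Subnet network: 193.223.64.0
Test IP AND mask: 118.103.45.0
No, 118.103.45.240 is not in 193.223.64.0/24


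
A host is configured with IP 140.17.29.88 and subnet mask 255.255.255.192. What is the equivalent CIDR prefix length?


Binary: 11111111.11111111.11111111.11000000
Count leading 1s
Prefix: /26


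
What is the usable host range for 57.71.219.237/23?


Network: 57.71.218.0
Broadcast: 57.71.219.255
First usable = network + 1
Last usable = broadcast - 1
Range: 57.71.218.1 to 57.71.219.254


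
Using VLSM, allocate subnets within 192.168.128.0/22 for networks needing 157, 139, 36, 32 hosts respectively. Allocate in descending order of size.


157 hosts -> /24 (254 usable): 192.168.128.0/24
139 hosts -> /24 (254 usable): 192.168.129.0/24
36 hosts -> /26 (62 usable): 192.168.130.0/26
32 hosts -> /26 (62 usable): 192.168.130.64/26
Allocation: 192.168.128.0/24 (157 hosts, 254 usable); 192.168.129.0/24 (139 hosts, 254 usable); 192.168.130.0/26 (36 hosts, 62 usable); 192.168.130.64/26 (32 hosts, 62 usable)


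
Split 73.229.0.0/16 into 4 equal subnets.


New prefix = 16 + 2 = 18
Each subnet has 16384 addresses
  73.229.0.0/18
  73.229.64.0/18
  73.229.128.0/18
  73.229.192.0/18
Subnets: 73.229.0.0/18, 73.229.64.0/18, 73.229.128.0/18, 73.229.192.0/18


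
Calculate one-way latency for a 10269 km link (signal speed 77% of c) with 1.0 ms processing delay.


Speed = 0.77 * 3e5 km/s = 231000 km/s
Propagation delay = 10269 / 231000 = 0.0445 s = 44.4545 ms
Processing delay = 1.0 ms
Total one-way latency = 45.4545 ms


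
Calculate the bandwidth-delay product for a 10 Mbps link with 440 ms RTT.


BDP = bandwidth * RTT
= 10 Mbps * 440 ms
= 10 * 1e6 * 440 / 1000 bits
= 4400000 bits
= 550000 bytes
= 537.1094 KB
BDP = 4400000 bits (550000 bytes)


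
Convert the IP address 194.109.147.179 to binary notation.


194 = 11000010
109 = 01101101
147 = 10010011
179 = 10110011
Binary: 11000010.01101101.10010011.10110011


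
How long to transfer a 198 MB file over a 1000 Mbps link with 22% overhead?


Effective throughput = 1000 * (1 - 22/100) = 780 Mbps
File size in Mb = 198 * 8 = 1584 Mb
Time = 1584 / 780
Time = 2.0308 seconds


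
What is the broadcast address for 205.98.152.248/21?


Network: 205.98.152.0/21
Host bits = 11
Set all host bits to 1:
Broadcast: 205.98.159.255


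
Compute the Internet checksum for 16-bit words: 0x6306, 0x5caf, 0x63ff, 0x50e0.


Sum all words (with carry folding):
+ 0x6306 = 0x6306
+ 0x5caf = 0xbfb5
+ 0x63ff = 0x23b5
+ 0x50e0 = 0x7495
One's complement: ~0x7495
Checksum = 0x8b6a


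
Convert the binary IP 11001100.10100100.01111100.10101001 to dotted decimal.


11001100 = 204
10100100 = 164
01111100 = 124
10101001 = 169
IP: 204.164.124.169


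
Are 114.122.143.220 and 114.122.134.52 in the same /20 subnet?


Mask: 255.255.240.0
114.122.143.220 AND mask = 114.122.128.0
114.122.134.52 AND mask = 114.122.128.0
Yes, same subnet (114.122.128.0)


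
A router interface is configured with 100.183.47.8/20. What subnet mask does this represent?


/20 means 20 network bits, 12 host bits
Binary: 11111111111111111111000000000000
Mask: 255.255.240.0


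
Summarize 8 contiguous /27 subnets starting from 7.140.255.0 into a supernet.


Original prefix: /27
Number of subnets: 8 = 2^3
New prefix = 27 - 3 = 24
Supernet: 7.140.255.0/24


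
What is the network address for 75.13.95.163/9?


IP:   01001011.00001101.01011111.10100011
Mask: 11111111.10000000.00000000.00000000
AND operation:
Net:  01001011.00000000.00000000.00000000
Network: 75.0.0.0/9


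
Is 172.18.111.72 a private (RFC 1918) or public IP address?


RFC 1918 private ranges:
  10.0.0.0/8 (10.0.0.0 - 10.255.255.255)
  172.16.0.0/12 (172.16.0.0 - 172.31.255.255)
  192.168.0.0/16 (192.168.0.0 - 192.168.255.255)
Private (in 172.16.0.0/12)


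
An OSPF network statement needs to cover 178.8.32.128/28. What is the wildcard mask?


Subnet mask: 255.255.255.240
Wildcard = 255.255.255.255 - subnet mask
255 - 255 = 0
255 - 255 = 0
255 - 255 = 0
255 - 240 = 15
Wildcard: 0.0.0.15


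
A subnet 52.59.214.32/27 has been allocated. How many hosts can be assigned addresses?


Host bits = 32 - 27 = 5
Total addresses = 2^5 = 32
Usable = total - 2 (network and broadcast)
Usable hosts: 30


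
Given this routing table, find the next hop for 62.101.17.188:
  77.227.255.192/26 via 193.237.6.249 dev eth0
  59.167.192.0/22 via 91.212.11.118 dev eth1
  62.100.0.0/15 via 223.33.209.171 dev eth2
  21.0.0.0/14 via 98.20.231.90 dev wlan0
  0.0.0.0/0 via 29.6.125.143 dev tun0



Longest prefix match for 62.101.17.188:
  /26 77.227.255.192: no
  /22 59.167.192.0: no
  /15 62.100.0.0: MATCH
  /14 21.0.0.0: no
  /0 0.0.0.0: MATCH
Selected: next-hop 223.33.209.171 via eth2 (matched /15)


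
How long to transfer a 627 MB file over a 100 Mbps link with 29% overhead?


Effective throughput = 100 * (1 - 29/100) = 71 Mbps
File size in Mb = 627 * 8 = 5016 Mb
Time = 5016 / 71
Time = 70.6479 seconds


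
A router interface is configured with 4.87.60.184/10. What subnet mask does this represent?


/10 means 10 network bits, 22 host bits
Binary: 11111111110000000000000000000000
Mask: 255.192.0.0


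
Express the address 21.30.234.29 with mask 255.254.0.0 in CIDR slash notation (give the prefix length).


Binary: 11111111.11111110.00000000.00000000
Count leading 1s
Prefix: /15


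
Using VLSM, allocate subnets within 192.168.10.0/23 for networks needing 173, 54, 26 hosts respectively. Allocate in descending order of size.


173 hosts -> /24 (254 usable): 192.168.10.0/24
54 hosts -> /26 (62 usable): 192.168.11.0/26
26 hosts -> /27 (30 usable): 192.168.11.64/27
Allocation: 192.168.10.0/24 (173 hosts, 254 usable); 192.168.11.0/26 (54 hosts, 62 usable); 192.168.11.64/27 (26 hosts, 30 usable)


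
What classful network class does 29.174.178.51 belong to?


First octet: 29
Binary: 00011101
0xxxxxxx -> Class A (1-126)
Class A, default mask 255.0.0.0 (/8)


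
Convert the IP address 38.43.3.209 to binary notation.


38 = 00100110
43 = 00101011
3 = 00000011
209 = 11010001
Binary: 00100110.00101011.00000011.11010001


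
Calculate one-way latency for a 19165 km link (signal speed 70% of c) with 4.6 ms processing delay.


Speed = 0.7 * 3e5 km/s = 210000 km/s
Propagation delay = 19165 / 210000 = 0.0913 s = 91.2619 ms
Processing delay = 4.6 ms
Total one-way latency = 95.8619 ms


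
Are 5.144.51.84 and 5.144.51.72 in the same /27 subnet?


Mask: 255.255.255.224
5.144.51.84 AND mask = 5.144.51.64
5.144.51.72 AND mask = 5.144.51.64
Yes, same subnet (5.144.51.64)


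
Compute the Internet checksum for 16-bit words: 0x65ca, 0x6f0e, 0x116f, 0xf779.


Sum all words (with carry folding):
+ 0x65ca = 0x65ca
+ 0x6f0e = 0xd4d8
+ 0x116f = 0xe647
+ 0xf779 = 0xddc1
One's complement: ~0xddc1
Checksum = 0x223e


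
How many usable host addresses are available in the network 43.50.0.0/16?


Host bits = 32 - 16 = 16
Total addresses = 2^16 = 65536
Usable = total - 2 (network and broadcast)
Usable hosts: 65534


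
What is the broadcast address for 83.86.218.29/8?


Network: 83.0.0.0/8
Host bits = 24
Set all host bits to 1:
Broadcast: 83.255.255.255


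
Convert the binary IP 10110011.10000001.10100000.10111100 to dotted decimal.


10110011 = 179
10000001 = 129
10100000 = 160
10111100 = 188
IP: 179.129.160.188


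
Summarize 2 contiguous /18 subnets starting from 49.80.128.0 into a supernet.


Original prefix: /18
Number of subnets: 2 = 2^1
New prefix = 18 - 1 = 17
Supernet: 49.80.128.0/17


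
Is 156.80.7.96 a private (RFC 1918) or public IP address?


RFC 1918 private ranges:
  10.0.0.0/8 (10.0.0.0 - 10.255.255.255)
  172.16.0.0/12 (172.16.0.0 - 172.31.255.255)
  192.168.0.0/16 (192.168.0.0 - 192.168.255.255)
Public (not in any RFC 1918 range)


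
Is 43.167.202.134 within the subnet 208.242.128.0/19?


Subnet network: 208.242.128.0
Test IP AND mask: 43.167.192.0
No, 43.167.202.134 is not in 208.242.128.0/19


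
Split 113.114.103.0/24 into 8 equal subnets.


New prefix = 24 + 3 = 27
Each subnet has 32 addresses
  113.114.103.0/27
  113.114.103.32/27
  113.114.103.64/27
  113.114.103.96/27
  113.114.103.128/27
  113.114.103.160/27
  113.114.103.192/27
  113.114.103.224/27
Subnets: 113.114.103.0/27, 113.114.103.32/27, 113.114.103.64/27, 113.114.103.96/27, 113.114.103.128/27, 113.114.103.160/27, 113.114.103.192/27, 113.114.103.224/27


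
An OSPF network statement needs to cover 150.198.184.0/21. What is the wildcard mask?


Subnet mask: 255.255.248.0
Wildcard = 255.255.255.255 - subnet mask
255 - 255 = 0
255 - 255 = 0
255 - 248 = 7
255 - 0 = 255
Wildcard: 0.0.7.255


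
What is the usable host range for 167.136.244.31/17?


Network: 167.136.128.0
Broadcast: 167.136.255.255
First usable = network + 1
Last usable = broadcast - 1
Range: 167.136.128.1 to 167.136.255.254


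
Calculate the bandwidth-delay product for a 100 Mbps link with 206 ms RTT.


BDP = bandwidth * RTT
= 100 Mbps * 206 ms
= 100 * 1e6 * 206 / 1000 bits
= 20600000 bits
= 2575000 bytes
= 2514.6484 KB
BDP = 20600000 bits (2575000 bytes)


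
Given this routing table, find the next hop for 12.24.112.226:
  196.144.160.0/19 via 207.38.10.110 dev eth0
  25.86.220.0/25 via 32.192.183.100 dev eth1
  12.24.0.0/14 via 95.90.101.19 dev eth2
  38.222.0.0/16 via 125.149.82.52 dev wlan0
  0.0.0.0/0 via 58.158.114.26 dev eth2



Longest prefix match for 12.24.112.226:
  /19 196.144.160.0: no
  /25 25.86.220.0: no
  /14 12.24.0.0: MATCH
  /16 38.222.0.0: no
  /0 0.0.0.0: MATCH
Selected: next-hop 95.90.101.19 via eth2 (matched /14)


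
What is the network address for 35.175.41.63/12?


IP:   00100011.10101111.00101001.00111111
Mask: 11111111.11110000.00000000.00000000
AND operation:
Net:  00100011.10100000.00000000.00000000
Network: 35.160.0.0/12


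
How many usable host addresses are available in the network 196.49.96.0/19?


Host bits = 32 - 19 = 13
Total addresses = 2^13 = 8192
Usable = total - 2 (network and broadcast)
Usable hosts: 8190


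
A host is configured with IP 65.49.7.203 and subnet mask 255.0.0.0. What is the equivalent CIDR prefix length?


Binary: 11111111.00000000.00000000.00000000
Count leading 1s
Prefix: /8


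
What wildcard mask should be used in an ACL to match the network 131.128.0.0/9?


Subnet mask: 255.128.0.0
Wildcard = 255.255.255.255 - subnet mask
255 - 255 = 0
255 - 128 = 127
255 - 0 = 255
255 - 0 = 255
Wildcard: 0.127.255.255


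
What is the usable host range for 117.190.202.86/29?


Network: 117.190.202.80
Broadcast: 117.190.202.87
First usable = network + 1
Last usable = broadcast - 1
Range: 117.190.202.81 to 117.190.202.86


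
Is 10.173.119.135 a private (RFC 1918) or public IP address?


RFC 1918 private ranges:
  10.0.0.0/8 (10.0.0.0 - 10.255.255.255)
  172.16.0.0/12 (172.16.0.0 - 172.31.255.255)
  192.168.0.0/16 (192.168.0.0 - 192.168.255.255)
Private (in 10.0.0.0/8)


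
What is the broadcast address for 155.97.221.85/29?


Network: 155.97.221.80/29
Host bits = 3
Set all host bits to 1:
Broadcast: 155.97.221.87


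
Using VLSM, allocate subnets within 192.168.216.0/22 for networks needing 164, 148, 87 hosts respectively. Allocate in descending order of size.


164 hosts -> /24 (254 usable): 192.168.216.0/24
148 hosts -> /24 (254 usable): 192.168.217.0/24
87 hosts -> /25 (126 usable): 192.168.218.0/25
Allocation: 192.168.216.0/24 (164 hosts, 254 usable); 192.168.217.0/24 (148 hosts, 254 usable); 192.168.218.0/25 (87 hosts, 126 usable)


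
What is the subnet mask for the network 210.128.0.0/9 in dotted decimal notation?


/9 means 9 network bits, 23 host bits
Binary: 11111111100000000000000000000000
Mask: 255.128.0.0


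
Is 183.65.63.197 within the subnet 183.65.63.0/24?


Subnet network: 183.65.63.0
Test IP AND mask: 183.65.63.0
Yes, 183.65.63.197 is in 183.65.63.0/24


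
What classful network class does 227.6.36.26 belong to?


First octet: 227
Binary: 11100011
1110xxxx -> Class D (224-239)
Class D (multicast), default mask N/A


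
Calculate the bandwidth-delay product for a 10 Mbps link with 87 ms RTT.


BDP = bandwidth * RTT
= 10 Mbps * 87 ms
= 10 * 1e6 * 87 / 1000 bits
= 870000 bits
= 108750 bytes
= 106.2012 KB
BDP = 870000 bits (108750 bytes)


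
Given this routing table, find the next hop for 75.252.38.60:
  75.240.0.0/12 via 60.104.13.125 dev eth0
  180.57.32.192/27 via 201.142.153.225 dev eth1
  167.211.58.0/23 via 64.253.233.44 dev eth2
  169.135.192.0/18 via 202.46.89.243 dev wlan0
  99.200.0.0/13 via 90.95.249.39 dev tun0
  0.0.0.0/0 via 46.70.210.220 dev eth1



Longest prefix match for 75.252.38.60:
  /12 75.240.0.0: MATCH
  /27 180.57.32.192: no
  /23 167.211.58.0: no
  /18 169.135.192.0: no
  /13 99.200.0.0: no
  /0 0.0.0.0: MATCH
Selected: next-hop 60.104.13.125 via eth0 (matched /12)


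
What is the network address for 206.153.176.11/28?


IP:   11001110.10011001.10110000.00001011
Mask: 11111111.11111111.11111111.11110000
AND operation:
Net:  11001110.10011001.10110000.00000000
Network: 206.153.176.0/28


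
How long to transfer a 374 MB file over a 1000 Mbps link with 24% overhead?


Effective throughput = 1000 * (1 - 24/100) = 760 Mbps
File size in Mb = 374 * 8 = 2992 Mb
Time = 2992 / 760
Time = 3.9368 seconds


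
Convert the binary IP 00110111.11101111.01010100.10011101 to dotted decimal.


00110111 = 55
11101111 = 239
01010100 = 84
10011101 = 157
IP: 55.239.84.157


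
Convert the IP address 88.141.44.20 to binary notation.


88 = 01011000
141 = 10001101
44 = 00101100
20 = 00010100
Binary: 01011000.10001101.00101100.00010100


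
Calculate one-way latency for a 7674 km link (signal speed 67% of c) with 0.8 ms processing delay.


Speed = 0.67 * 3e5 km/s = 201000 km/s
Propagation delay = 7674 / 201000 = 0.0382 s = 38.1791 ms
Processing delay = 0.8 ms
Total one-way latency = 38.9791 ms


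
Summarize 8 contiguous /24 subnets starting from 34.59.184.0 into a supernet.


Original prefix: /24
Number of subnets: 8 = 2^3
New prefix = 24 - 3 = 21
Supernet: 34.59.184.0/21


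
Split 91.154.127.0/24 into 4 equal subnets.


New prefix = 24 + 2 = 26
Each subnet has 64 addresses
  91.154.127.0/26
  91.154.127.64/26
  91.154.127.128/26
  91.154.127.192/26
Subnets: 91.154.127.0/26, 91.154.127.64/26, 91.154.127.128/26, 91.154.127.192/26


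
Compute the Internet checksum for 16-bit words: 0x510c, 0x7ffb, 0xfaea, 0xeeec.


Sum all words (with carry folding):
+ 0x510c = 0x510c
+ 0x7ffb = 0xd107
+ 0xfaea = 0xcbf2
+ 0xeeec = 0xbadf
One's complement: ~0xbadf
Checksum = 0x4520


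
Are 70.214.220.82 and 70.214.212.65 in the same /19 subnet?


Mask: 255.255.224.0
70.214.220.82 AND mask = 70.214.192.0
70.214.212.65 AND mask = 70.214.192.0
Yes, same subnet (70.214.192.0)


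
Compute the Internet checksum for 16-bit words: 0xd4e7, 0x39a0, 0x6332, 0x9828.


Sum all words (with carry folding):
+ 0xd4e7 = 0xd4e7
+ 0x39a0 = 0x0e88
+ 0x6332 = 0x71ba
+ 0x9828 = 0x09e3
One's complement: ~0x09e3
Checksum = 0xf61c


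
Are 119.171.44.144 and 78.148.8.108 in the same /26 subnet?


Mask: 255.255.255.192
119.171.44.144 AND mask = 119.171.44.128
78.148.8.108 AND mask = 78.148.8.64
No, different subnets (119.171.44.128 vs 78.148.8.64)


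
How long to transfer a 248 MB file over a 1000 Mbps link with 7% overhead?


Effective throughput = 1000 * (1 - 7/100) = 930.0 Mbps
File size in Mb = 248 * 8 = 1984 Mb
Time = 1984 / 930.0
Time = 2.1333 seconds


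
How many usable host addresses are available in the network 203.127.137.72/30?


Host bits = 32 - 30 = 2
Total addresses = 2^2 = 4
Usable = total - 2 (network and broadcast)
Usable hosts: 2


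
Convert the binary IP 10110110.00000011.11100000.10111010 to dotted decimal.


10110110 = 182
00000011 = 3
11100000 = 224
10111010 = 186
IP: 182.3.224.186


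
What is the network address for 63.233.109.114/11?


IP:   00111111.11101001.01101101.01110010
Mask: 11111111.11100000.00000000.00000000
AND operation:
Net:  00111111.11100000.00000000.00000000
Network: 63.224.0.0/11


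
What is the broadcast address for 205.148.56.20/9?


Network: 205.128.0.0/9
Host bits = 23
Set all host bits to 1:
Broadcast: 205.255.255.255


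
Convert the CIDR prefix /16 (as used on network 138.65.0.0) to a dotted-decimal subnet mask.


/16 means 16 network bits, 16 host bits
Binary: 11111111111111110000000000000000
Mask: 255.255.0.0


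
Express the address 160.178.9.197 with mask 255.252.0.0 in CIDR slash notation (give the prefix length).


Binary: 11111111.11111100.00000000.00000000
Count leading 1s
Prefix: /14


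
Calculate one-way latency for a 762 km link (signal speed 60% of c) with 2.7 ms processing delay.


Speed = 0.6 * 3e5 km/s = 180000 km/s
Propagation delay = 762 / 180000 = 0.0042 s = 4.2333 ms
Processing delay = 2.7 ms
Total one-way latency = 6.9333 ms


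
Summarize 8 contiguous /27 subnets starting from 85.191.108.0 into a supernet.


Original prefix: /27
Number of subnets: 8 = 2^3
New prefix = 27 - 3 = 24
Supernet: 85.191.108.0/24


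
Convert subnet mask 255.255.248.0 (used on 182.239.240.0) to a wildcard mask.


Subnet mask: 255.255.248.0
Wildcard = 255.255.255.255 - subnet mask
255 - 255 = 0
255 - 255 = 0
255 - 248 = 7
255 - 0 = 255
Wildcard: 0.0.7.255


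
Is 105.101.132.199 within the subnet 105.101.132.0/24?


Subnet network: 105.101.132.0
Test IP AND mask: 105.101.132.0
Yes, 105.101.132.199 is in 105.101.132.0/24


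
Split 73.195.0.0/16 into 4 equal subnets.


New prefix = 16 + 2 = 18
Each subnet has 16384 addresses
  73.195.0.0/18
  73.195.64.0/18
  73.195.128.0/18
  73.195.192.0/18
Subnets: 73.195.0.0/18, 73.195.64.0/18, 73.195.128.0/18, 73.195.192.0/18


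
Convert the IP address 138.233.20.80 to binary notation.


138 = 10001010
233 = 11101001
20 = 00010100
80 = 01010000
Binary: 10001010.11101001.00010100.01010000


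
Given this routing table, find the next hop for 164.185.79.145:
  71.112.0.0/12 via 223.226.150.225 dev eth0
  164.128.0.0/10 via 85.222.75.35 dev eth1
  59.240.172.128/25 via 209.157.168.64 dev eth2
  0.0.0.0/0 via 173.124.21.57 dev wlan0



Longest prefix match for 164.185.79.145:
  /12 71.112.0.0: no
  /10 164.128.0.0: MATCH
  /25 59.240.172.128: no
  /0 0.0.0.0: MATCH
Selected: next-hop 85.222.75.35 via eth1 (matched /10)


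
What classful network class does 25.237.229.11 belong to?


First octet: 25
Binary: 00011001
0xxxxxxx -> Class A (1-126)
Class A, default mask 255.0.0.0 (/8)


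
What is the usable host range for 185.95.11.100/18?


Network: 185.95.0.0
Broadcast: 185.95.63.255
First usable = network + 1
Last usable = broadcast - 1
Range: 185.95.0.1 to 185.95.63.254


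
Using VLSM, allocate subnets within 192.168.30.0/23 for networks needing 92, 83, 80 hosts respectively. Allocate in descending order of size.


92 hosts -> /25 (126 usable): 192.168.30.0/25
83 hosts -> /25 (126 usable): 192.168.30.128/25
80 hosts -> /25 (126 usable): 192.168.31.0/25
Allocation: 192.168.30.0/25 (92 hosts, 126 usable); 192.168.30.128/25 (83 hosts, 126 usable); 192.168.31.0/25 (80 hosts, 126 usable)


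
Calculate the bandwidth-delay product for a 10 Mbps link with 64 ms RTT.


BDP = bandwidth * RTT
= 10 Mbps * 64 ms
= 10 * 1e6 * 64 / 1000 bits
= 640000 bits
= 80000 bytes
= 78.125 KB
BDP = 640000 bits (80000 bytes)


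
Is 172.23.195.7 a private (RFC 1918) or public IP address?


RFC 1918 private ranges:
  10.0.0.0/8 (10.0.0.0 - 10.255.255.255)
  172.16.0.0/12 (172.16.0.0 - 172.31.255.255)
  192.168.0.0/16 (192.168.0.0 - 192.168.255.255)
Private (in 172.16.0.0/12)


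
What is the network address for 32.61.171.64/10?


IP:   00100000.00111101.10101011.01000000
Mask: 11111111.11000000.00000000.00000000
AND operation:
Net:  00100000.00000000.00000000.00000000
Network: 32.0.0.0/10


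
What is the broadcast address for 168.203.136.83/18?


Network: 168.203.128.0/18
Host bits = 14
Set all host bits to 1:
Broadcast: 168.203.191.255


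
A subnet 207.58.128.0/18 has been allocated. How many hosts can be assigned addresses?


Host bits = 32 - 18 = 14
Total addresses = 2^14 = 16384
Usable = total - 2 (network and broadcast)
Usable hosts: 16382


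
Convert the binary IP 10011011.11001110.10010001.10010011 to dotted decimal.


10011011 = 155
11001110 = 206
10010001 = 145
10010011 = 147
IP: 155.206.145.147


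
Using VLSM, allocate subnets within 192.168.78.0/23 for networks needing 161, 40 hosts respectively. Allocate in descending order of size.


161 hosts -> /24 (254 usable): 192.168.78.0/24
40 hosts -> /26 (62 usable): 192.168.79.0/26
Allocation: 192.168.78.0/24 (161 hosts, 254 usable); 192.168.79.0/26 (40 hosts, 62 usable)


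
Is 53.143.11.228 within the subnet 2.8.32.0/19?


Subnet network: 2.8.32.0
Test IP AND mask: 53.143.0.0
No, 53.143.11.228 is not in 2.8.32.0/19


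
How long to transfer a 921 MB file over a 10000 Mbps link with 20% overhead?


Effective throughput = 10000 * (1 - 20/100) = 8000 Mbps
File size in Mb = 921 * 8 = 7368 Mb
Time = 7368 / 8000
Time = 0.921 seconds


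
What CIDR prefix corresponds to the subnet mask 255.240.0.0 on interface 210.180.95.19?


Binary: 11111111.11110000.00000000.00000000
Count leading 1s
Prefix: /12


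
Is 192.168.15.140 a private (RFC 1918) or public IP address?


RFC 1918 private ranges:
  10.0.0.0/8 (10.0.0.0 - 10.255.255.255)
  172.16.0.0/12 (172.16.0.0 - 172.31.255.255)
  192.168.0.0/16 (192.168.0.0 - 192.168.255.255)
Private (in 192.168.0.0/16)


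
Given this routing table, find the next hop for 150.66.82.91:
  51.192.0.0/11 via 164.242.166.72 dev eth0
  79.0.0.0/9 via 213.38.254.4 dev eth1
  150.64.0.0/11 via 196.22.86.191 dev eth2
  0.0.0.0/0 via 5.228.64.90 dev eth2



Longest prefix match for 150.66.82.91:
  /11 51.192.0.0: no
  /9 79.0.0.0: no
  /11 150.64.0.0: MATCH
  /0 0.0.0.0: MATCH
Selected: next-hop 196.22.86.191 via eth2 (matched /11)


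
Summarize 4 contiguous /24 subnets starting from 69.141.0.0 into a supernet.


Original prefix: /24
Number of subnets: 4 = 2^2
New prefix = 24 - 2 = 22
Supernet: 69.141.0.0/22


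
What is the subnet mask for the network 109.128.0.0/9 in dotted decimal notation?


/9 means 9 network bits, 23 host bits
Binary: 11111111100000000000000000000000
Mask: 255.128.0.0


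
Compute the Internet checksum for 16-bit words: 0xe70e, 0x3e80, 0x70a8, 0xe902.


Sum all words (with carry folding):
+ 0xe70e = 0xe70e
+ 0x3e80 = 0x258f
+ 0x70a8 = 0x9637
+ 0xe902 = 0x7f3a
One's complement: ~0x7f3a
Checksum = 0x80c5


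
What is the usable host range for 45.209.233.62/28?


Network: 45.209.233.48
Broadcast: 45.209.233.63
First usable = network + 1
Last usable = broadcast - 1
Range: 45.209.233.49 to 45.209.233.62
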